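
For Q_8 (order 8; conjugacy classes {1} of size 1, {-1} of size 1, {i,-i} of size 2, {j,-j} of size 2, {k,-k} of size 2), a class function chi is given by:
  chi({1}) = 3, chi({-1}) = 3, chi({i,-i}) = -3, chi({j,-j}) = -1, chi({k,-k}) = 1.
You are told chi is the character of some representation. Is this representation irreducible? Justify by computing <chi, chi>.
Not irreducible (reducible): <chi, chi> = 5 > 1.

<chi, chi> = (1/|G|) sum_C |C| * |chi(C)|^2 = (1/8)[1*|3|^2 + 1*|3|^2 + 2*|-3|^2 + 2*|-1|^2 + 2*|1|^2]
  = (1/8)[(9) + (9) + (18) + (2) + (2)] = 40/8 = 5.
A character is irreducible iff <chi, chi> = 1, so this representation is reducible.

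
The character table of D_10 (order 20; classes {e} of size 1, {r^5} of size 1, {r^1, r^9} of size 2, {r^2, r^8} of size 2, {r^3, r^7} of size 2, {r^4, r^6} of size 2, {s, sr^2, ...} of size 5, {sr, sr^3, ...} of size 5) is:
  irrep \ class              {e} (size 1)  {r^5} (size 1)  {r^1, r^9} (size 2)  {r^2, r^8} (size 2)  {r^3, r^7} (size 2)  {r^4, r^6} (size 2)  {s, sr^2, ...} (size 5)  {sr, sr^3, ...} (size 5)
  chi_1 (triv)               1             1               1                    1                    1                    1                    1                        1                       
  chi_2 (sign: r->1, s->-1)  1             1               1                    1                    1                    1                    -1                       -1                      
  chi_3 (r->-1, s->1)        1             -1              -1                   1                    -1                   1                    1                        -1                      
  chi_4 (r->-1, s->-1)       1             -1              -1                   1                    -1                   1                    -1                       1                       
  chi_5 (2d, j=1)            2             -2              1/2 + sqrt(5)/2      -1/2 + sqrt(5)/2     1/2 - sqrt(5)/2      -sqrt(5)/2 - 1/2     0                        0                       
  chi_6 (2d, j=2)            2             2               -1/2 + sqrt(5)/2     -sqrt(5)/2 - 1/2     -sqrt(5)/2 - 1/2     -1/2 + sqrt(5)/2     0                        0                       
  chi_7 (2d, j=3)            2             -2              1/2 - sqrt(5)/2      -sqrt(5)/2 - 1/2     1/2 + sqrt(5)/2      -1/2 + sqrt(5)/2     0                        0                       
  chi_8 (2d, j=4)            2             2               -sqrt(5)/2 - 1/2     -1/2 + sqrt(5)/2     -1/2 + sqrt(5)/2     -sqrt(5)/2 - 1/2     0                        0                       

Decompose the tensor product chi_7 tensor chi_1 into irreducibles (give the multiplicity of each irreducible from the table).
chi_7 tensor chi_1 = chi_7 (all other irreducibles have multiplicity 0).

Details: The character of a tensor product is the pointwise product (chi_7 * chi_1)(C) = chi_7(C) * chi_1(C):
  {e}: (2)*(1), {r^5}: (-2)*(1), {r^1, r^9}: (1/2 - sqrt(5)/2)*(1), {r^2, r^8}: (-sqrt(5)/2 - 1/2)*(1), {r^3, r^7}: (1/2 + sqrt(5)/2)*(1), {r^4, r^6}: (-1/2 + sqrt(5)/2)*(1), {s, sr^2, ...}: (0)*(1), {sr, sr^3, ...}: (0)*(1)
so (chi_7 * chi_1) takes values
  {e} -> 2, {r^5} -> -2, {r^1, r^9} -> 1/2 - sqrt(5)/2, {r^2, r^8} -> -sqrt(5)/2 - 1/2, {r^3, r^7} -> 1/2 + sqrt(5)/2, {r^4, r^6} -> -1/2 + sqrt(5)/2, {s, sr^2, ...} -> 0, {sr, sr^3, ...} -> 0.
Now take the inner product of this character with each irreducible chi from the table, <chi_7*chi_1, chi> = (1/20) sum_C |C| (chi_7*chi_1)(C) conj(chi(C)):
  <chi_7*chi_1, chi_1> = (1/20)[1*(2)*conj(1) + 1*(-2)*conj(1) + 2*(1/2 - sqrt(5)/2)*conj(1) + 2*(-sqrt(5)/2 - 1/2)*conj(1) + 2*(1/2 + sqrt(5)/2)*conj(1) + 2*(-1/2 + sqrt(5)/2)*conj(1) + 5*(0)*conj(1) + 5*(0)*conj(1)]
      = (1/20)[(2) + (-2) + (1 - sqrt(5)) + (-sqrt(5) - 1) + (1 + sqrt(5)) + (-1 + sqrt(5)) + (0) + (0)] = 0/20 = 0
  <chi_7*chi_1, chi_2> = (1/20)[1*(2)*conj(1) + 1*(-2)*conj(1) + 2*(1/2 - sqrt(5)/2)*conj(1) + 2*(-sqrt(5)/2 - 1/2)*conj(1) + 2*(1/2 + sqrt(5)/2)*conj(1) + 2*(-1/2 + sqrt(5)/2)*conj(1) + 5*(0)*conj(-1) + 5*(0)*conj(-1)]
      = (1/20)[(2) + (-2) + (1 - sqrt(5)) + (-sqrt(5) - 1) + (1 + sqrt(5)) + (-1 + sqrt(5)) + (0) + (0)] = 0/20 = 0
  <chi_7*chi_1, chi_3> = (1/20)[1*(2)*conj(1) + 1*(-2)*conj(-1) + 2*(1/2 - sqrt(5)/2)*conj(-1) + 2*(-sqrt(5)/2 - 1/2)*conj(1) + 2*(1/2 + sqrt(5)/2)*conj(-1) + 2*(-1/2 + sqrt(5)/2)*conj(1) + 5*(0)*conj(1) + 5*(0)*conj(-1)]
      = (1/20)[(2) + (2) + (-1 + sqrt(5)) + (-sqrt(5) - 1) + (-sqrt(5) - 1) + (-1 + sqrt(5)) + (0) + (0)] = 0/20 = 0
  <chi_7*chi_1, chi_4> = (1/20)[1*(2)*conj(1) + 1*(-2)*conj(-1) + 2*(1/2 - sqrt(5)/2)*conj(-1) + 2*(-sqrt(5)/2 - 1/2)*conj(1) + 2*(1/2 + sqrt(5)/2)*conj(-1) + 2*(-1/2 + sqrt(5)/2)*conj(1) + 5*(0)*conj(-1) + 5*(0)*conj(1)]
      = (1/20)[(2) + (2) + (-1 + sqrt(5)) + (-sqrt(5) - 1) + (-sqrt(5) - 1) + (-1 + sqrt(5)) + (0) + (0)] = 0/20 = 0
  <chi_7*chi_1, chi_5> = (1/20)[1*(2)*conj(2) + 1*(-2)*conj(-2) + 2*(1/2 - sqrt(5)/2)*conj(1/2 + sqrt(5)/2) + 2*(-sqrt(5)/2 - 1/2)*conj(-1/2 + sqrt(5)/2) + 2*(1/2 + sqrt(5)/2)*conj(1/2 - sqrt(5)/2) + 2*(-1/2 + sqrt(5)/2)*conj(-sqrt(5)/2 - 1/2) + 5*(0)*conj(0) + 5*(0)*conj(0)]
      = (1/20)[(4) + (4) + (-2) + (-2) + (-2) + (-2) + (0) + (0)] = 0/20 = 0
  <chi_7*chi_1, chi_6> = (1/20)[1*(2)*conj(2) + 1*(-2)*conj(2) + 2*(1/2 - sqrt(5)/2)*conj(-1/2 + sqrt(5)/2) + 2*(-sqrt(5)/2 - 1/2)*conj(-sqrt(5)/2 - 1/2) + 2*(1/2 + sqrt(5)/2)*conj(-sqrt(5)/2 - 1/2) + 2*(-1/2 + sqrt(5)/2)*conj(-1/2 + sqrt(5)/2) + 5*(0)*conj(0) + 5*(0)*conj(0)]
      = (1/20)[(4) + (-4) + (-3 + sqrt(5)) + (sqrt(5) + 3) + (-3 - sqrt(5)) + (3 - sqrt(5)) + (0) + (0)] = 0/20 = 0
  <chi_7*chi_1, chi_7> = (1/20)[1*(2)*conj(2) + 1*(-2)*conj(-2) + 2*(1/2 - sqrt(5)/2)*conj(1/2 - sqrt(5)/2) + 2*(-sqrt(5)/2 - 1/2)*conj(-sqrt(5)/2 - 1/2) + 2*(1/2 + sqrt(5)/2)*conj(1/2 + sqrt(5)/2) + 2*(-1/2 + sqrt(5)/2)*conj(-1/2 + sqrt(5)/2) + 5*(0)*conj(0) + 5*(0)*conj(0)]
      = (1/20)[(4) + (4) + (3 - sqrt(5)) + (sqrt(5) + 3) + (sqrt(5) + 3) + (3 - sqrt(5)) + (0) + (0)] = 20/20 = 1
  <chi_7*chi_1, chi_8> = (1/20)[1*(2)*conj(2) + 1*(-2)*conj(2) + 2*(1/2 - sqrt(5)/2)*conj(-sqrt(5)/2 - 1/2) + 2*(-sqrt(5)/2 - 1/2)*conj(-1/2 + sqrt(5)/2) + 2*(1/2 + sqrt(5)/2)*conj(-1/2 + sqrt(5)/2) + 2*(-1/2 + sqrt(5)/2)*conj(-sqrt(5)/2 - 1/2) + 5*(0)*conj(0) + 5*(0)*conj(0)]
      = (1/20)[(4) + (-4) + (2) + (-2) + (2) + (-2) + (0) + (0)] = 0/20 = 0
Hence the multiplicities are chi_7: 1. Dimension check: dim(chi_7)*dim(chi_1) = 2*1 = 2 and sum (mult * dim) = 1*2 = 2.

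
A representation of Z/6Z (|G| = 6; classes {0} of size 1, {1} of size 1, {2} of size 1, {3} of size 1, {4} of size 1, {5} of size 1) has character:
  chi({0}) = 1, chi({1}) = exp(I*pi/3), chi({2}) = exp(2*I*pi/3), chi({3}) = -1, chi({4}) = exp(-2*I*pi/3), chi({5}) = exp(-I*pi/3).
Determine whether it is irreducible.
Irreducible: <chi, chi> = 1.

Reasoning: <chi, chi> = (1/|G|) sum_C |C| * |chi(C)|^2 = (1/6)[1*|1|^2 + 1*|exp(I*pi/3)|^2 + 1*|exp(2*I*pi/3)|^2 + 1*|-1|^2 + 1*|exp(-2*I*pi/3)|^2 + 1*|exp(-I*pi/3)|^2]
  = (1/6)[(1) + (1) + (1) + (1) + (1) + (1)] = 6/6 = 1.
(Exp terms are combined using exp(i*s)*conj(exp(i*t)) = exp(i*(s-t)), and sums of them are collapsed using the identity that for every m > 1 the m distinct m-th roots of unity sum to 0, e.g. 1 + exp(2*I*pi/3) + exp(-2*I*pi/3) = 0.)
A character is irreducible iff <chi, chi> = 1, so this representation is irreducible.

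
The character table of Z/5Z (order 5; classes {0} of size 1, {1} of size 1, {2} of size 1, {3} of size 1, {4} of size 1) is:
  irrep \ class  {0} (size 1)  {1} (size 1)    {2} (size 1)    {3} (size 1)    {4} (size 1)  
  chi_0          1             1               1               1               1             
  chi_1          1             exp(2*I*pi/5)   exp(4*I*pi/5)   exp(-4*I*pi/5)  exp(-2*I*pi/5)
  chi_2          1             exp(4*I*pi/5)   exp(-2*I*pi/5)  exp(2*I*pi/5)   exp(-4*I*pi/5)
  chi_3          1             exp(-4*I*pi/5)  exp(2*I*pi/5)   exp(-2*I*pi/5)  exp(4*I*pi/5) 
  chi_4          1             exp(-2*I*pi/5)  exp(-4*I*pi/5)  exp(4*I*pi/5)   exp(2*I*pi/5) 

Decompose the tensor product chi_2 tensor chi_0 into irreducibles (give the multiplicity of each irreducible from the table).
chi_2 tensor chi_0 = chi_2 (all other irreducibles have multiplicity 0).

Working: The character of a tensor product is the pointwise product (chi_2 * chi_0)(C) = chi_2(C) * chi_0(C):
  {0}: (1)*(1), {1}: (exp(4*I*pi/5))*(1), {2}: (exp(-2*I*pi/5))*(1), {3}: (exp(2*I*pi/5))*(1), {4}: (exp(-4*I*pi/5))*(1)
so (chi_2 * chi_0) takes values
  {0} -> 1, {1} -> exp(4*I*pi/5), {2} -> exp(-2*I*pi/5), {3} -> exp(2*I*pi/5), {4} -> exp(-4*I*pi/5).
Now take the inner product of this character with each irreducible chi from the table, <chi_2*chi_0, chi> = (1/5) sum_C |C| (chi_2*chi_0)(C) conj(chi(C)):
  <chi_2*chi_0, chi_0> = (1/5)[1*(1)*conj(1) + 1*(exp(4*I*pi/5))*conj(1) + 1*(exp(-2*I*pi/5))*conj(1) + 1*(exp(2*I*pi/5))*conj(1) + 1*(exp(-4*I*pi/5))*conj(1)]
      = (1/5)[(1) + (exp(4*I*pi/5)) + (exp(-2*I*pi/5)) + (exp(2*I*pi/5)) + (exp(-4*I*pi/5))] = 0/5 = 0
  <chi_2*chi_0, chi_1> = (1/5)[1*(1)*conj(1) + 1*(exp(4*I*pi/5))*conj(exp(2*I*pi/5)) + 1*(exp(-2*I*pi/5))*conj(exp(4*I*pi/5)) + 1*(exp(2*I*pi/5))*conj(exp(-4*I*pi/5)) + 1*(exp(-4*I*pi/5))*conj(exp(-2*I*pi/5))]
      = (1/5)[(1) + (exp(2*I*pi/5)) + (exp(4*I*pi/5)) + (exp(-4*I*pi/5)) + (exp(-2*I*pi/5))] = 0/5 = 0
  <chi_2*chi_0, chi_2> = (1/5)[1*(1)*conj(1) + 1*(exp(4*I*pi/5))*conj(exp(4*I*pi/5)) + 1*(exp(-2*I*pi/5))*conj(exp(-2*I*pi/5)) + 1*(exp(2*I*pi/5))*conj(exp(2*I*pi/5)) + 1*(exp(-4*I*pi/5))*conj(exp(-4*I*pi/5))]
      = (1/5)[(1) + (1) + (1) + (1) + (1)] = 5/5 = 1
  <chi_2*chi_0, chi_3> = (1/5)[1*(1)*conj(1) + 1*(exp(4*I*pi/5))*conj(exp(-4*I*pi/5)) + 1*(exp(-2*I*pi/5))*conj(exp(2*I*pi/5)) + 1*(exp(2*I*pi/5))*conj(exp(-2*I*pi/5)) + 1*(exp(-4*I*pi/5))*conj(exp(4*I*pi/5))]
      = (1/5)[(1) + (exp(-2*I*pi/5)) + (exp(-4*I*pi/5)) + (exp(4*I*pi/5)) + (exp(2*I*pi/5))] = 0/5 = 0
  <chi_2*chi_0, chi_4> = (1/5)[1*(1)*conj(1) + 1*(exp(4*I*pi/5))*conj(exp(-2*I*pi/5)) + 1*(exp(-2*I*pi/5))*conj(exp(-4*I*pi/5)) + 1*(exp(2*I*pi/5))*conj(exp(4*I*pi/5)) + 1*(exp(-4*I*pi/5))*conj(exp(2*I*pi/5))]
      = (1/5)[(1) + (exp(-4*I*pi/5)) + (exp(2*I*pi/5)) + (exp(-2*I*pi/5)) + (exp(4*I*pi/5))] = 0/5 = 0
(Exp terms are combined using exp(i*s)*conj(exp(i*t)) = exp(i*(s-t)), and sums of them are collapsed using the identity that for every m > 1 the m distinct m-th roots of unity sum to 0, e.g. 1 + exp(2*I*pi/3) + exp(-2*I*pi/3) = 0.)
Hence the multiplicities are chi_2: 1. Dimension check: dim(chi_2)*dim(chi_0) = 1*1 = 1 and sum (mult * dim) = 1*1 = 1.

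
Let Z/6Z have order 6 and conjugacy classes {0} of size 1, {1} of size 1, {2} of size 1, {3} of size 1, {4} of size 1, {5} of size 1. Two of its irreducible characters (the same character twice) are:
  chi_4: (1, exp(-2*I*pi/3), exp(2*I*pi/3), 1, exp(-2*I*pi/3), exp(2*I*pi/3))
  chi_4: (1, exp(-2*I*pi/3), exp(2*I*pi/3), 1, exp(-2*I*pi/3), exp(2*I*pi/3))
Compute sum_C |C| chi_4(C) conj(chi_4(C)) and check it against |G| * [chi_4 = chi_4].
Sum = 6 = |G| = 6; so <chi_4, chi_4> = 1 (norm-1 confirms irreducibility).

Details: Compute term by term over conjugacy classes (|C| * chi_4(C) * conj(chi_4(C))):
  1*(1)*conj(1) + 1*(exp(-2*I*pi/3))*conj(exp(-2*I*pi/3)) + 1*(exp(2*I*pi/3))*conj(exp(2*I*pi/3)) + 1*(1)*conj(1) + 1*(exp(-2*I*pi/3))*conj(exp(-2*I*pi/3)) + 1*(exp(2*I*pi/3))*conj(exp(2*I*pi/3))
  = (1) + (1) + (1) + (1) + (1) + (1)
  = 6.
(Exp terms are combined using exp(i*s)*conj(exp(i*t)) = exp(i*(s-t)), and sums of them are collapsed using the identity that for every m > 1 the m distinct m-th roots of unity sum to 0, e.g. 1 + exp(2*I*pi/3) + exp(-2*I*pi/3) = 0.)
Dividing by |G| = 6 gives 6/6 = 1, matching the row-orthogonality relation <chi_4, chi_4> = [chi_4 = chi_4].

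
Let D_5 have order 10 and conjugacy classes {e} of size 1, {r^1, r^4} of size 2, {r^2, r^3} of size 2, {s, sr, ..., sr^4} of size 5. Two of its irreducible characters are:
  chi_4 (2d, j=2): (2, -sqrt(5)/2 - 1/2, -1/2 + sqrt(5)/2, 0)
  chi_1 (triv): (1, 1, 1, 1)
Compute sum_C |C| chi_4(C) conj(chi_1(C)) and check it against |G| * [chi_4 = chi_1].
Sum = 0; so <chi_4, chi_1> = 0 (distinct irreducibles are orthogonal).

Compute term by term over conjugacy classes (|C| * chi_4(C) * conj(chi_1(C))):
  1*(2)*conj(1) + 2*(-sqrt(5)/2 - 1/2)*conj(1) + 2*(-1/2 + sqrt(5)/2)*conj(1) + 5*(0)*conj(1)
  = (2) + (-sqrt(5) - 1) + (-1 + sqrt(5)) + (0)
  = 0.
Dividing by |G| = 10 gives 0/10 = 0, matching the row-orthogonality relation <chi_4, chi_1> = [chi_4 = chi_1].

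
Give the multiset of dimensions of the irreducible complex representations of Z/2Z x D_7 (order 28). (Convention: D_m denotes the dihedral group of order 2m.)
Dimensions: 1, 1, 1, 1, 2, 2, 2, 2, 2, 2

There are 10 irreducibles (= number of conjugacy classes). Their dimensions d_i satisfy sum d_i^2 = |G| = 28: 1 + 1 + 1 + 1 + 4 + 4 + 4 + 4 + 4 + 4 = 28. (For the product with Z/2Z: each of the 2 1-dim characters of Z/2Z tensors with each irrep of D_7, giving 2 copies of each D_7-dimension.)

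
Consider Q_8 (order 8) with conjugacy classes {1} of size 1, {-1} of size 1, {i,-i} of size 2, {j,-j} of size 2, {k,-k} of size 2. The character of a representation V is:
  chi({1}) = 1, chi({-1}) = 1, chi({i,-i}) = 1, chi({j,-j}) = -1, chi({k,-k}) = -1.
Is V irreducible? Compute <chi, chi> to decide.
Irreducible: <chi, chi> = 1.

Reasoning: <chi, chi> = (1/|G|) sum_C |C| * |chi(C)|^2 = (1/8)[1*|1|^2 + 1*|1|^2 + 2*|1|^2 + 2*|-1|^2 + 2*|-1|^2]
  = (1/8)[(1) + (1) + (2) + (2) + (2)] = 8/8 = 1.
A character is irreducible iff <chi, chi> = 1, so this representation is irreducible.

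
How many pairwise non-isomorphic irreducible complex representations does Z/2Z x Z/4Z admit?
8

Details: The number of irreducible complex representations of a finite group equals its number of conjugacy classes. Z/2Z x Z/4Z is abelian of order 8, so every element is its own conjugacy class: 8 classes, so Z/2Z x Z/4Z (order 8) has exactly 8 irreducible complex representations.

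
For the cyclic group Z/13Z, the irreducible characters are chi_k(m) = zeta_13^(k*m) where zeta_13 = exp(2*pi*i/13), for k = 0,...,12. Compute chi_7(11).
chi_7(11) = zeta_13^77 = exp(-2*I*pi/13)

Why: chi_7(11) = zeta_13^(7*11) = zeta_13^77. Since zeta_13^13 = 1, this equals zeta_13^12 = exp(2*pi*i*12/13) = exp(-2*I*pi/13).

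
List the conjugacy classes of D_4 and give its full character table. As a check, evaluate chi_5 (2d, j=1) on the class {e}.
Conjugacy classes: {e} of size 1, {r^2} of size 1, {r^1, r^3} of size 2, {s, sr^2, ...} of size 2, {sr, sr^3, ...} of size 2.
Character table:
  irrep \ class              {e} (size 1)  {r^2} (size 1)  {r^1, r^3} (size 2)  {s, sr^2, ...} (size 2)  {sr, sr^3, ...} (size 2)
  chi_1 (triv)               1             1               1                    1                        1                       
  chi_2 (sign: r->1, s->-1)  1             1               1                    -1                       -1                      
  chi_3 (r->-1, s->1)        1             1               -1                   1                        -1                      
  chi_4 (r->-1, s->-1)       1             1               -1                   -1                       1                       
  chi_5 (2d, j=1)            2             -2              0                    0                        0                       

Spot check: chi_5 (2d, j=1) on {e} = 2.

Details: D_4 has order 2*4 = 8 with 5 conjugacy classes, hence 5 irreducibles. Sum of squared dims 1 + 1 + 1 + 1 + 4 = 8 = |G|. Linear characters come from the abelianisation; the 2-dimensional irreps have character r^k -> 2*cos(2*pi*j*k/4), reflections -> 0.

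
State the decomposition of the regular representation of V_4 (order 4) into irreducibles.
Each irreducible V_i of dimension d_i appears with multiplicity d_i, i.e. rho_reg = (direct sum over all irreducibles V_i) d_i V_i. The irreducible dimensions for V_4 are 1, 1, 1, 1: 4 irreducibles of dimension 1, each with multiplicity 1. Total dimension 4*1*1 = 4 = |G|.

Why: General theorem: in the regular representation of a finite group G, each irreducible appears with multiplicity equal to its dimension. Check: dim(rho_reg) = sum d_i^2 = 1 + 1 + 1 + 1 = 4 = |G|.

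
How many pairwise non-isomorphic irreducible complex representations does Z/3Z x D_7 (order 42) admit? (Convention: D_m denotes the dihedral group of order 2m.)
15

Why: The number of irreducible complex representations of a finite group equals its number of conjugacy classes. For a direct product, #classes(G x H) = #classes(G) * #classes(H). Z/3Z has 3 classes (abelian), D_7 has 5 classes, so 3 * 5 = 15, so Z/3Z x D_7 (order 42) has exactly 15 irreducible complex representations.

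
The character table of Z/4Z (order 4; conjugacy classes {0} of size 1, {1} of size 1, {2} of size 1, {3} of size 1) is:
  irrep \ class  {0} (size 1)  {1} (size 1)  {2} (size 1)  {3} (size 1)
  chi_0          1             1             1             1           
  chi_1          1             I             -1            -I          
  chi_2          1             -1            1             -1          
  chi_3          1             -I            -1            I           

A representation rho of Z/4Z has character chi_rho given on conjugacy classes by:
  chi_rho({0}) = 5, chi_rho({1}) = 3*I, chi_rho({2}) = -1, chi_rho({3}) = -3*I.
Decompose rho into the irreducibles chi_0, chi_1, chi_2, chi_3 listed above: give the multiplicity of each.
Multiplicities: chi_0: 1, chi_1: 3, chi_2: 1, chi_3: 0.

Argument: Use <chi_rho, chi> = (1/|G|) sum_C |C| * chi_rho(C) * conj(chi(C)) with |G| = 4 for each irreducible chi in the table:
  <chi_rho, chi_0> = (1/4)[1*(5)*conj(1) + 1*(3*I)*conj(1) + 1*(-1)*conj(1) + 1*(-3*I)*conj(1)]
      = (1/4)[(5) + (3*I) + (-1) + (-3*I)] = 4/4 = 1
  <chi_rho, chi_1> = (1/4)[1*(5)*conj(1) + 1*(3*I)*conj(I) + 1*(-1)*conj(-1) + 1*(-3*I)*conj(-I)]
      = (1/4)[(5) + (3) + (1) + (3)] = 12/4 = 3
  <chi_rho, chi_2> = (1/4)[1*(5)*conj(1) + 1*(3*I)*conj(-1) + 1*(-1)*conj(1) + 1*(-3*I)*conj(-1)]
      = (1/4)[(5) + (-3*I) + (-1) + (3*I)] = 4/4 = 1
  <chi_rho, chi_3> = (1/4)[1*(5)*conj(1) + 1*(3*I)*conj(-I) + 1*(-1)*conj(-1) + 1*(-3*I)*conj(I)]
      = (1/4)[(5) + (-3) + (1) + (-3)] = 0/4 = 0
(Exp terms are combined using exp(i*s)*conj(exp(i*t)) = exp(i*(s-t)), and sums of them are collapsed using the identity that for every m > 1 the m distinct m-th roots of unity sum to 0, e.g. 1 + exp(2*I*pi/3) + exp(-2*I*pi/3) = 0.)
Dimension check: dim(rho) = sum (mult * dim) = 1*1 + 3*1 + 1*1 + 0*1 = 5 = chi_rho(e) = 5.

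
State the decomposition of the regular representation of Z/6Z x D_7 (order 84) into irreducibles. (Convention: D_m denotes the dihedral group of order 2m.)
Each irreducible V_i of dimension d_i appears with multiplicity d_i, i.e. rho_reg = (direct sum over all irreducibles V_i) d_i V_i. The irreducible dimensions for Z/6Z x D_7 are 1, 1, 1, 1, 1, 1, 1, 1, 1, 1, 1, 1, 2, 2, 2, 2, 2, 2, 2, 2, 2, 2, 2, 2, 2, 2, 2, 2, 2, 2: 12 irreducibles of dimension 1, each with multiplicity 1; 18 irreducibles of dimension 2, each with multiplicity 2. Total dimension 12*1*1 + 18*2*2 = 84 = |G|.

Argument: General theorem: in the regular representation of a finite group G, each irreducible appears with multiplicity equal to its dimension. Check: dim(rho_reg) = sum d_i^2 = 1 + 1 + 1 + 1 + 1 + 1 + 1 + 1 + 1 + 1 + 1 + 1 + 4 + 4 + 4 + 4 + 4 + 4 + 4 + 4 + 4 + 4 + 4 + 4 + 4 + 4 + 4 + 4 + 4 + 4 = 84 = |G|.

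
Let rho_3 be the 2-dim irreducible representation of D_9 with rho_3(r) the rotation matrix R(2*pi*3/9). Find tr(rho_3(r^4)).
chi_{rho_3}(r^4) = 2*cos(2*pi*3*4/9) = -1

Working: rho_3(r^4) is rotation by angle 2*pi*3*4/9, whose trace is 2*cos(2*pi*3*4/9) = -1.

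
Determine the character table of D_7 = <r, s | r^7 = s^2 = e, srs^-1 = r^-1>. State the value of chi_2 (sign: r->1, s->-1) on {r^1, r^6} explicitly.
Conjugacy classes: {e} of size 1, {r^1, r^6} of size 2, {r^2, r^5} of size 2, {r^3, r^4} of size 2, {s, sr, ..., sr^6} of size 7.
Character table:
  irrep \ class              {e} (size 1)  {r^1, r^6} (size 2)  {r^2, r^5} (size 2)  {r^3, r^4} (size 2)  {s, sr, ..., sr^6} (size 7)
  chi_1 (triv)               1             1                    1                    1                    1                          
  chi_2 (sign: r->1, s->-1)  1             1                    1                    1                    -1                         
  chi_3 (2d, j=1)            2             2*cos(2*pi/7)        -2*cos(3*pi/7)       -2*cos(pi/7)         0                          
  chi_4 (2d, j=2)            2             -2*cos(3*pi/7)       -2*cos(pi/7)         2*cos(2*pi/7)        0                          
  chi_5 (2d, j=3)            2             -2*cos(pi/7)         2*cos(2*pi/7)        -2*cos(3*pi/7)       0                          

Spot check: chi_2 (sign: r->1, s->-1) on {r^1, r^6} = 1.

Working: D_7 has order 2*7 = 14 with 5 conjugacy classes, hence 5 irreducibles. Sum of squared dims 1 + 1 + 4 + 4 + 4 = 14 = |G|. Linear characters come from the abelianisation; the 2-dimensional irreps have character r^k -> 2*cos(2*pi*j*k/7), reflections -> 0.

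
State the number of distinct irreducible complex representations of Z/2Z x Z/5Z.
10

Why: The number of irreducible complex representations of a finite group equals its number of conjugacy classes. Z/2Z x Z/5Z is abelian of order 10, so every element is its own conjugacy class: 10 classes, so Z/2Z x Z/5Z (order 10) has exactly 10 irreducible complex representations.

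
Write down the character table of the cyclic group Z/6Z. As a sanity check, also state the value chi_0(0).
Character table of Z/6Z (irreps indexed chi_0,...,chi_5 with chi_k(m) = zeta_6^(k*m), zeta_6 = exp(2*pi*i/6)):
  irrep \ class  {0} (size 1)  {1} (size 1)    {2} (size 1)    {3} (size 1)  {4} (size 1)    {5} (size 1)  
  chi_0          1             1               1               1             1               1             
  chi_1          1             exp(I*pi/3)     exp(2*I*pi/3)   -1            exp(-2*I*pi/3)  exp(-I*pi/3)  
  chi_2          1             exp(2*I*pi/3)   exp(-2*I*pi/3)  1             exp(2*I*pi/3)   exp(-2*I*pi/3)
  chi_3          1             -1              1               -1            1               -1            
  chi_4          1             exp(-2*I*pi/3)  exp(2*I*pi/3)   1             exp(-2*I*pi/3)  exp(2*I*pi/3) 
  chi_5          1             exp(-I*pi/3)    exp(-2*I*pi/3)  -1            exp(2*I*pi/3)   exp(I*pi/3)   

Spot check: chi_0(0) = zeta_6^(0*0) = zeta_6^0 = 1.

Argument: Z/6Z is abelian, so all 6 irreducible complex representations are 1-dimensional. They are given by chi_k(m) = zeta_6^(k*m) for k = 0,...,5. Row orthogonality: sum_m chi_k(m) conj(chi_l(m)) = 6 * [k = l].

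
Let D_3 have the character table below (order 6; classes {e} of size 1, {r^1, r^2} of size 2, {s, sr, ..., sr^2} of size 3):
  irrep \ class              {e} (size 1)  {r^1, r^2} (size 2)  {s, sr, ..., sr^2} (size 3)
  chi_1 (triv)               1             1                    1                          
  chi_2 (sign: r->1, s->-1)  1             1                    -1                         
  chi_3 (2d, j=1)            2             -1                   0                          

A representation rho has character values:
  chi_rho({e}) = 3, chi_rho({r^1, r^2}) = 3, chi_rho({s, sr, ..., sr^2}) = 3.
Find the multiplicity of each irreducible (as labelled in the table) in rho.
Multiplicities: chi_1: 3, chi_2: 0, chi_3: 0.

Working: Use <chi_rho, chi> = (1/|G|) sum_C |C| * chi_rho(C) * conj(chi(C)) with |G| = 6 for each irreducible chi in the table:
  <chi_rho, chi_1> = (1/6)[1*(3)*conj(1) + 2*(3)*conj(1) + 3*(3)*conj(1)]
      = (1/6)[(3) + (6) + (9)] = 18/6 = 3
  <chi_rho, chi_2> = (1/6)[1*(3)*conj(1) + 2*(3)*conj(1) + 3*(3)*conj(-1)]
      = (1/6)[(3) + (6) + (-9)] = 0/6 = 0
  <chi_rho, chi_3> = (1/6)[1*(3)*conj(2) + 2*(3)*conj(-1) + 3*(3)*conj(0)]
      = (1/6)[(6) + (-6) + (0)] = 0/6 = 0
Dimension check: dim(rho) = sum (mult * dim) = 3*1 + 0*1 + 0*2 = 3 = chi_rho(e) = 3.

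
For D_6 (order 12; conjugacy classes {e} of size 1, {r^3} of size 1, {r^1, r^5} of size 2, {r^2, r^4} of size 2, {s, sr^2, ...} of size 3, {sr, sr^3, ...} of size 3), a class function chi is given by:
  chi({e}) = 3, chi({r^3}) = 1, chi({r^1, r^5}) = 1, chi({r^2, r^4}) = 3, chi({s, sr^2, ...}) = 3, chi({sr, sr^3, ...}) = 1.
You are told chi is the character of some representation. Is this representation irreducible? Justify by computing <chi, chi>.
Not irreducible (reducible): <chi, chi> = 5 > 1.

Working: <chi, chi> = (1/|G|) sum_C |C| * |chi(C)|^2 = (1/12)[1*|3|^2 + 1*|1|^2 + 2*|1|^2 + 2*|3|^2 + 3*|3|^2 + 3*|1|^2]
  = (1/12)[(9) + (1) + (2) + (18) + (27) + (3)] = 60/12 = 5.
A character is irreducible iff <chi, chi> = 1, so this representation is reducible.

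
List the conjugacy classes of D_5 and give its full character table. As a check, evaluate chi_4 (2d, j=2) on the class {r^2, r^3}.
Conjugacy classes: {e} of size 1, {r^1, r^4} of size 2, {r^2, r^3} of size 2, {s, sr, ..., sr^4} of size 5.
Character table:
  irrep \ class              {e} (size 1)  {r^1, r^4} (size 2)  {r^2, r^3} (size 2)  {s, sr, ..., sr^4} (size 5)
  chi_1 (triv)               1             1                    1                    1                          
  chi_2 (sign: r->1, s->-1)  1             1                    1                    -1                         
  chi_3 (2d, j=1)            2             -1/2 + sqrt(5)/2     -sqrt(5)/2 - 1/2     0                          
  chi_4 (2d, j=2)            2             -sqrt(5)/2 - 1/2     -1/2 + sqrt(5)/2     0                          

Spot check: chi_4 (2d, j=2) on {r^2, r^3} = -1/2 + sqrt(5)/2.

Reasoning: D_5 has order 2*5 = 10 with 4 conjugacy classes, hence 4 irreducibles. Sum of squared dims 1 + 1 + 4 + 4 = 10 = |G|. Linear characters come from the abelianisation; the 2-dimensional irreps have character r^k -> 2*cos(2*pi*j*k/5), reflections -> 0.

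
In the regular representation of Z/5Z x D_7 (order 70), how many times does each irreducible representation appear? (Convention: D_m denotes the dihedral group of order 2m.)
Each irreducible V_i of dimension d_i appears with multiplicity d_i, i.e. rho_reg = (direct sum over all irreducibles V_i) d_i V_i. The irreducible dimensions for Z/5Z x D_7 are 1, 1, 1, 1, 1, 1, 1, 1, 1, 1, 2, 2, 2, 2, 2, 2, 2, 2, 2, 2, 2, 2, 2, 2, 2: 10 irreducibles of dimension 1, each with multiplicity 1; 15 irreducibles of dimension 2, each with multiplicity 2. Total dimension 10*1*1 + 15*2*2 = 70 = |G|.

Proof sketch: General theorem: in the regular representation of a finite group G, each irreducible appears with multiplicity equal to its dimension. Check: dim(rho_reg) = sum d_i^2 = 1 + 1 + 1 + 1 + 1 + 1 + 1 + 1 + 1 + 1 + 4 + 4 + 4 + 4 + 4 + 4 + 4 + 4 + 4 + 4 + 4 + 4 + 4 + 4 + 4 = 70 = |G|.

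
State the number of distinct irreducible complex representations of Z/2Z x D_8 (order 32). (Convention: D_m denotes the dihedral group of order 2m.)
14

Reasoning: The number of irreducible complex representations of a finite group equals its number of conjugacy classes. For a direct product, #classes(G x H) = #classes(G) * #classes(H). Z/2Z has 2 classes (abelian), D_8 has 7 classes, so 2 * 7 = 14, so Z/2Z x D_8 (order 32) has exactly 14 irreducible complex representations.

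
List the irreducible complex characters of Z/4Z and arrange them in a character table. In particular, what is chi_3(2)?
Character table of Z/4Z (irreps indexed chi_0,...,chi_3 with chi_k(m) = zeta_4^(k*m), zeta_4 = exp(2*pi*i/4)):
  irrep \ class  {0} (size 1)  {1} (size 1)  {2} (size 1)  {3} (size 1)
  chi_0          1             1             1             1           
  chi_1          1             I             -1            -I          
  chi_2          1             -1            1             -1          
  chi_3          1             -I            -1            I           

Spot check: chi_3(2) = zeta_4^(3*2) = zeta_4^6 = -1.

Solution. Z/4Z is abelian, so all 4 irreducible complex representations are 1-dimensional. They are given by chi_k(m) = zeta_4^(k*m) for k = 0,...,3. Row orthogonality: sum_m chi_k(m) conj(chi_l(m)) = 4 * [k = l].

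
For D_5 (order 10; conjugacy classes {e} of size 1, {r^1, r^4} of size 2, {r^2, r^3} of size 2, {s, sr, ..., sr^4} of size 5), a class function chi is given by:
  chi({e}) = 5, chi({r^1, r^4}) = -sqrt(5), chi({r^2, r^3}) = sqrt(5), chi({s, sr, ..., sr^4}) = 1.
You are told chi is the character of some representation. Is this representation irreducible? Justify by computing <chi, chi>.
Not irreducible (reducible): <chi, chi> = 5 > 1.

Argument: <chi, chi> = (1/|G|) sum_C |C| * |chi(C)|^2 = (1/10)[1*|5|^2 + 2*|-sqrt(5)|^2 + 2*|sqrt(5)|^2 + 5*|1|^2]
  = (1/10)[(25) + (10) + (10) + (5)] = 50/10 = 5.
A character is irreducible iff <chi, chi> = 1, so this representation is reducible.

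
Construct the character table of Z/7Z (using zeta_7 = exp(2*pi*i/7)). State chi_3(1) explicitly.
Character table of Z/7Z (irreps indexed chi_0,...,chi_6 with chi_k(m) = zeta_7^(k*m), zeta_7 = exp(2*pi*i/7)):
  irrep \ class  {0} (size 1)  {1} (size 1)    {2} (size 1)    {3} (size 1)    {4} (size 1)    {5} (size 1)    {6} (size 1)  
  chi_0          1             1               1               1               1               1               1             
  chi_1          1             exp(2*I*pi/7)   exp(4*I*pi/7)   exp(6*I*pi/7)   exp(-6*I*pi/7)  exp(-4*I*pi/7)  exp(-2*I*pi/7)
  chi_2          1             exp(4*I*pi/7)   exp(-6*I*pi/7)  exp(-2*I*pi/7)  exp(2*I*pi/7)   exp(6*I*pi/7)   exp(-4*I*pi/7)
  chi_3          1             exp(6*I*pi/7)   exp(-2*I*pi/7)  exp(4*I*pi/7)   exp(-4*I*pi/7)  exp(2*I*pi/7)   exp(-6*I*pi/7)
  chi_4          1             exp(-6*I*pi/7)  exp(2*I*pi/7)   exp(-4*I*pi/7)  exp(4*I*pi/7)   exp(-2*I*pi/7)  exp(6*I*pi/7) 
  chi_5          1             exp(-4*I*pi/7)  exp(6*I*pi/7)   exp(2*I*pi/7)   exp(-2*I*pi/7)  exp(-6*I*pi/7)  exp(4*I*pi/7) 
  chi_6          1             exp(-2*I*pi/7)  exp(-4*I*pi/7)  exp(-6*I*pi/7)  exp(6*I*pi/7)   exp(4*I*pi/7)   exp(2*I*pi/7) 

Spot check: chi_3(1) = zeta_7^(3*1) = zeta_7^3 = exp(6*I*pi/7).

Z/7Z is abelian, so all 7 irreducible complex representations are 1-dimensional. They are given by chi_k(m) = zeta_7^(k*m) for k = 0,...,6. Row orthogonality: sum_m chi_k(m) conj(chi_l(m)) = 7 * [k = l].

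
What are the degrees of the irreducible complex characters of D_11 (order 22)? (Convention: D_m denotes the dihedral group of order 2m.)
Dimensions: 1, 1, 2, 2, 2, 2, 2

There are 7 irreducibles (= number of conjugacy classes). Their dimensions d_i satisfy sum d_i^2 = |G| = 22: 1 + 1 + 4 + 4 + 4 + 4 + 4 = 22.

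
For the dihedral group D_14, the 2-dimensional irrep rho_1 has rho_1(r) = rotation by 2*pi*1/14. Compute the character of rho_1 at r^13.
chi_{rho_1}(r^13) = 2*cos(2*pi*1*13/14) = 2*cos(pi/7)

Derivation: rho_1(r^13) is rotation by angle 2*pi*1*13/14, whose trace is 2*cos(2*pi*1*13/14) = 2*cos(pi/7).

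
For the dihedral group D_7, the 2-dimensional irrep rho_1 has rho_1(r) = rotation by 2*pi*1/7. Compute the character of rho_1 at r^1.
chi_{rho_1}(r^1) = 2*cos(2*pi*1*1/7) = 2*cos(2*pi/7)

Reasoning: rho_1(r^1) is rotation by angle 2*pi*1*1/7, whose trace is 2*cos(2*pi*1*1/7) = 2*cos(2*pi/7).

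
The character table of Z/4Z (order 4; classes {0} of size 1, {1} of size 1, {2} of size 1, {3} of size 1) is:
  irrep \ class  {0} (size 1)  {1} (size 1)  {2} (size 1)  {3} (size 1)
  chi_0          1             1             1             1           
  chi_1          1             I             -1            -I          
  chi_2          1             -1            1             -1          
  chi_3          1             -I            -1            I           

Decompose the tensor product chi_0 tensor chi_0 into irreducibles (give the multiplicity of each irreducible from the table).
chi_0 tensor chi_0 = chi_0 (all other irreducibles have multiplicity 0).

Working: The character of a tensor product is the pointwise product (chi_0 * chi_0)(C) = chi_0(C) * chi_0(C):
  {0}: (1)*(1), {1}: (1)*(1), {2}: (1)*(1), {3}: (1)*(1)
so (chi_0 * chi_0) takes values
  {0} -> 1, {1} -> 1, {2} -> 1, {3} -> 1.
Now take the inner product of this character with each irreducible chi from the table, <chi_0*chi_0, chi> = (1/4) sum_C |C| (chi_0*chi_0)(C) conj(chi(C)):
  <chi_0*chi_0, chi_0> = (1/4)[1*(1)*conj(1) + 1*(1)*conj(1) + 1*(1)*conj(1) + 1*(1)*conj(1)]
      = (1/4)[(1) + (1) + (1) + (1)] = 4/4 = 1
  <chi_0*chi_0, chi_1> = (1/4)[1*(1)*conj(1) + 1*(1)*conj(I) + 1*(1)*conj(-1) + 1*(1)*conj(-I)]
      = (1/4)[(1) + (-I) + (-1) + (I)] = 0/4 = 0
  <chi_0*chi_0, chi_2> = (1/4)[1*(1)*conj(1) + 1*(1)*conj(-1) + 1*(1)*conj(1) + 1*(1)*conj(-1)]
      = (1/4)[(1) + (-1) + (1) + (-1)] = 0/4 = 0
  <chi_0*chi_0, chi_3> = (1/4)[1*(1)*conj(1) + 1*(1)*conj(-I) + 1*(1)*conj(-1) + 1*(1)*conj(I)]
      = (1/4)[(1) + (I) + (-1) + (-I)] = 0/4 = 0
(Exp terms are combined using exp(i*s)*conj(exp(i*t)) = exp(i*(s-t)), and sums of them are collapsed using the identity that for every m > 1 the m distinct m-th roots of unity sum to 0, e.g. 1 + exp(2*I*pi/3) + exp(-2*I*pi/3) = 0.)
Hence the multiplicities are chi_0: 1. Dimension check: dim(chi_0)*dim(chi_0) = 1*1 = 1 and sum (mult * dim) = 1*1 = 1.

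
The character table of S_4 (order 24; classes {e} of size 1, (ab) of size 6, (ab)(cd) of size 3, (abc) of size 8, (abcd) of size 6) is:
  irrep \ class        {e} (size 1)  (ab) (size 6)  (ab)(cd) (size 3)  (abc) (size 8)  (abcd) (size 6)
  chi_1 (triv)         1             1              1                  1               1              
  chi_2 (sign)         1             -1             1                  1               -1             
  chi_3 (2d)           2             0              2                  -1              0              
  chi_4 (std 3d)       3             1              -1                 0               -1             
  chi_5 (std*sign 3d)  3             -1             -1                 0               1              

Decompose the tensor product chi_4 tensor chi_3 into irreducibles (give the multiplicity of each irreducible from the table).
chi_4 tensor chi_3 = chi_4 + chi_5 (all other irreducibles have multiplicity 0).

Why: The character of a tensor product is the pointwise product (chi_4 * chi_3)(C) = chi_4(C) * chi_3(C):
  {e}: (3)*(2), (ab): (1)*(0), (ab)(cd): (-1)*(2), (abc): (0)*(-1), (abcd): (-1)*(0)
so (chi_4 * chi_3) takes values
  {e} -> 6, (ab) -> 0, (ab)(cd) -> -2, (abc) -> 0, (abcd) -> 0.
Now take the inner product of this character with each irreducible chi from the table, <chi_4*chi_3, chi> = (1/24) sum_C |C| (chi_4*chi_3)(C) conj(chi(C)):
  <chi_4*chi_3, chi_1> = (1/24)[1*(6)*conj(1) + 6*(0)*conj(1) + 3*(-2)*conj(1) + 8*(0)*conj(1) + 6*(0)*conj(1)]
      = (1/24)[(6) + (0) + (-6) + (0) + (0)] = 0/24 = 0
  <chi_4*chi_3, chi_2> = (1/24)[1*(6)*conj(1) + 6*(0)*conj(-1) + 3*(-2)*conj(1) + 8*(0)*conj(1) + 6*(0)*conj(-1)]
      = (1/24)[(6) + (0) + (-6) + (0) + (0)] = 0/24 = 0
  <chi_4*chi_3, chi_3> = (1/24)[1*(6)*conj(2) + 6*(0)*conj(0) + 3*(-2)*conj(2) + 8*(0)*conj(-1) + 6*(0)*conj(0)]
      = (1/24)[(12) + (0) + (-12) + (0) + (0)] = 0/24 = 0
  <chi_4*chi_3, chi_4> = (1/24)[1*(6)*conj(3) + 6*(0)*conj(1) + 3*(-2)*conj(-1) + 8*(0)*conj(0) + 6*(0)*conj(-1)]
      = (1/24)[(18) + (0) + (6) + (0) + (0)] = 24/24 = 1
  <chi_4*chi_3, chi_5> = (1/24)[1*(6)*conj(3) + 6*(0)*conj(-1) + 3*(-2)*conj(-1) + 8*(0)*conj(0) + 6*(0)*conj(1)]
      = (1/24)[(18) + (0) + (6) + (0) + (0)] = 24/24 = 1
Hence the multiplicities are chi_4: 1, chi_5: 1. Dimension check: dim(chi_4)*dim(chi_3) = 3*2 = 6 and sum (mult * dim) = 1*3 + 1*3 = 6.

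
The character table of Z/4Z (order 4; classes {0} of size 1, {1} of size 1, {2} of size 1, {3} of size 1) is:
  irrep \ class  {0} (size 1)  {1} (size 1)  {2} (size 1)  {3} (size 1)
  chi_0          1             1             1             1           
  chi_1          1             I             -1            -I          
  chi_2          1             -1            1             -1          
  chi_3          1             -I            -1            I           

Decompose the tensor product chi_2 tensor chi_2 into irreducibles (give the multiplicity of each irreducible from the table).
chi_2 tensor chi_2 = chi_0 (all other irreducibles have multiplicity 0).

Reasoning: The character of a tensor product is the pointwise product (chi_2 * chi_2)(C) = chi_2(C) * chi_2(C):
  {0}: (1)*(1), {1}: (-1)*(-1), {2}: (1)*(1), {3}: (-1)*(-1)
so (chi_2 * chi_2) takes values
  {0} -> 1, {1} -> 1, {2} -> 1, {3} -> 1.
Now take the inner product of this character with each irreducible chi from the table, <chi_2*chi_2, chi> = (1/4) sum_C |C| (chi_2*chi_2)(C) conj(chi(C)):
  <chi_2*chi_2, chi_0> = (1/4)[1*(1)*conj(1) + 1*(1)*conj(1) + 1*(1)*conj(1) + 1*(1)*conj(1)]
      = (1/4)[(1) + (1) + (1) + (1)] = 4/4 = 1
  <chi_2*chi_2, chi_1> = (1/4)[1*(1)*conj(1) + 1*(1)*conj(I) + 1*(1)*conj(-1) + 1*(1)*conj(-I)]
      = (1/4)[(1) + (-I) + (-1) + (I)] = 0/4 = 0
  <chi_2*chi_2, chi_2> = (1/4)[1*(1)*conj(1) + 1*(1)*conj(-1) + 1*(1)*conj(1) + 1*(1)*conj(-1)]
      = (1/4)[(1) + (-1) + (1) + (-1)] = 0/4 = 0
  <chi_2*chi_2, chi_3> = (1/4)[1*(1)*conj(1) + 1*(1)*conj(-I) + 1*(1)*conj(-1) + 1*(1)*conj(I)]
      = (1/4)[(1) + (I) + (-1) + (-I)] = 0/4 = 0
(Exp terms are combined using exp(i*s)*conj(exp(i*t)) = exp(i*(s-t)), and sums of them are collapsed using the identity that for every m > 1 the m distinct m-th roots of unity sum to 0, e.g. 1 + exp(2*I*pi/3) + exp(-2*I*pi/3) = 0.)
Hence the multiplicities are chi_0: 1. Dimension check: dim(chi_2)*dim(chi_2) = 1*1 = 1 and sum (mult * dim) = 1*1 = 1.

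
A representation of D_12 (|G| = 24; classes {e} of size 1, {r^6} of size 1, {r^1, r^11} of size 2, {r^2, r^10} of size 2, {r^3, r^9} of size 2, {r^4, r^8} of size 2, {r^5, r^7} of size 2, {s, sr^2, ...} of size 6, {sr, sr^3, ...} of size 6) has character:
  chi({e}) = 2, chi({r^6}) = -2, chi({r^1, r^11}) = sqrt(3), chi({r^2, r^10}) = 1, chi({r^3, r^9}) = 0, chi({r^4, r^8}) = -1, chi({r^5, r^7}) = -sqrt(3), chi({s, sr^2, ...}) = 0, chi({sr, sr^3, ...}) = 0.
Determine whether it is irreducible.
Irreducible: <chi, chi> = 1.

Working: <chi, chi> = (1/|G|) sum_C |C| * |chi(C)|^2 = (1/24)[1*|2|^2 + 1*|-2|^2 + 2*|sqrt(3)|^2 + 2*|1|^2 + 2*|0|^2 + 2*|-1|^2 + 2*|-sqrt(3)|^2 + 6*|0|^2 + 6*|0|^2]
  = (1/24)[(4) + (4) + (6) + (2) + (0) + (2) + (6) + (0) + (0)] = 24/24 = 1.
A character is irreducible iff <chi, chi> = 1, so this representation is irreducible.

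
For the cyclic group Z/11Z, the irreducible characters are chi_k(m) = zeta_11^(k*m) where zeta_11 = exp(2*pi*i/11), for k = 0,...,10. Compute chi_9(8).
chi_9(8) = zeta_11^72 = exp(-10*I*pi/11)

Proof sketch: chi_9(8) = zeta_11^(9*8) = zeta_11^72. Since zeta_11^11 = 1, this equals zeta_11^6 = exp(2*pi*i*6/11) = exp(-10*I*pi/11).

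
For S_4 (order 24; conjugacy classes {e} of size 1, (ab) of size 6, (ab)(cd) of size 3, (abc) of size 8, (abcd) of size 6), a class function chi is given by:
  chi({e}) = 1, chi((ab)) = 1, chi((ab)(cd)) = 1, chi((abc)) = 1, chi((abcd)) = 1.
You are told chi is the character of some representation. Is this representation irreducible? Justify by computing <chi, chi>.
Irreducible: <chi, chi> = 1.

Why: <chi, chi> = (1/|G|) sum_C |C| * |chi(C)|^2 = (1/24)[1*|1|^2 + 6*|1|^2 + 3*|1|^2 + 8*|1|^2 + 6*|1|^2]
  = (1/24)[(1) + (6) + (3) + (8) + (6)] = 24/24 = 1.
A character is irreducible iff <chi, chi> = 1, so this representation is irreducible.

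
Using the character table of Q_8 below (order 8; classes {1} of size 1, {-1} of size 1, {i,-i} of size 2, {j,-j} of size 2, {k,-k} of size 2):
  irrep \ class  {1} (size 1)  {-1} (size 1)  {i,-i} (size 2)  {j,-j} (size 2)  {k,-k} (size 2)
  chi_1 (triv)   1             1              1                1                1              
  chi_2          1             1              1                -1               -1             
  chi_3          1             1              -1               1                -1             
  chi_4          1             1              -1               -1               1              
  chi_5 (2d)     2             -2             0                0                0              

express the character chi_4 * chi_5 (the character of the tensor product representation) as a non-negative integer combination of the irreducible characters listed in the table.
chi_4 tensor chi_5 = chi_5 (all other irreducibles have multiplicity 0).

Proof sketch: The character of a tensor product is the pointwise product (chi_4 * chi_5)(C) = chi_4(C) * chi_5(C):
  {1}: (1)*(2), {-1}: (1)*(-2), {i,-i}: (-1)*(0), {j,-j}: (-1)*(0), {k,-k}: (1)*(0)
so (chi_4 * chi_5) takes values
  {1} -> 2, {-1} -> -2, {i,-i} -> 0, {j,-j} -> 0, {k,-k} -> 0.
Now take the inner product of this character with each irreducible chi from the table, <chi_4*chi_5, chi> = (1/8) sum_C |C| (chi_4*chi_5)(C) conj(chi(C)):
  <chi_4*chi_5, chi_1> = (1/8)[1*(2)*conj(1) + 1*(-2)*conj(1) + 2*(0)*conj(1) + 2*(0)*conj(1) + 2*(0)*conj(1)]
      = (1/8)[(2) + (-2) + (0) + (0) + (0)] = 0/8 = 0
  <chi_4*chi_5, chi_2> = (1/8)[1*(2)*conj(1) + 1*(-2)*conj(1) + 2*(0)*conj(1) + 2*(0)*conj(-1) + 2*(0)*conj(-1)]
      = (1/8)[(2) + (-2) + (0) + (0) + (0)] = 0/8 = 0
  <chi_4*chi_5, chi_3> = (1/8)[1*(2)*conj(1) + 1*(-2)*conj(1) + 2*(0)*conj(-1) + 2*(0)*conj(1) + 2*(0)*conj(-1)]
      = (1/8)[(2) + (-2) + (0) + (0) + (0)] = 0/8 = 0
  <chi_4*chi_5, chi_4> = (1/8)[1*(2)*conj(1) + 1*(-2)*conj(1) + 2*(0)*conj(-1) + 2*(0)*conj(-1) + 2*(0)*conj(1)]
      = (1/8)[(2) + (-2) + (0) + (0) + (0)] = 0/8 = 0
  <chi_4*chi_5, chi_5> = (1/8)[1*(2)*conj(2) + 1*(-2)*conj(-2) + 2*(0)*conj(0) + 2*(0)*conj(0) + 2*(0)*conj(0)]
      = (1/8)[(4) + (4) + (0) + (0) + (0)] = 8/8 = 1
Hence the multiplicities are chi_5: 1. Dimension check: dim(chi_4)*dim(chi_5) = 1*2 = 2 and sum (mult * dim) = 1*2 = 2.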